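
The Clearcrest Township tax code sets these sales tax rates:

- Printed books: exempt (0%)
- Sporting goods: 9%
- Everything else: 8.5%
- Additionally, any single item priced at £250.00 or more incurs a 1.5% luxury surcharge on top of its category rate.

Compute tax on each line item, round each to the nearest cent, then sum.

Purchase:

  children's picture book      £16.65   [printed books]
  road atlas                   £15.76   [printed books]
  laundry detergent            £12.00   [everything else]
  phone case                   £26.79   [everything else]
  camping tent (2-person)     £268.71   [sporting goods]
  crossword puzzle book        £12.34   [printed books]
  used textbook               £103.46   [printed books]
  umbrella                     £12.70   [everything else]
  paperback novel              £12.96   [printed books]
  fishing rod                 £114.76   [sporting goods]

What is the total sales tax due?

Children's picture book £16.65: printed books → 0% → £0.00
Road atlas £15.76: printed books → 0% → £0.00
Laundry detergent £12.00: everything else → 8.5% → £1.02
Phone case £26.79: everything else → 8.5% → £2.28
Camping tent (2-person) £268.71: sporting goods → 9% + 1.5% surcharge = 10.5% → £28.21
Crossword puzzle book £12.34: printed books → 0% → £0.00
Used textbook £103.46: printed books → 0% → £0.00
Umbrella £12.70: everything else → 8.5% → £1.08
Paperback novel £12.96: printed books → 0% → £0.00
Fishing rod £114.76: sporting goods → 9% → £10.33
Total tax = £1.02 + £2.28 + £28.21 + £1.08 + £10.33 = £42.92

£42.92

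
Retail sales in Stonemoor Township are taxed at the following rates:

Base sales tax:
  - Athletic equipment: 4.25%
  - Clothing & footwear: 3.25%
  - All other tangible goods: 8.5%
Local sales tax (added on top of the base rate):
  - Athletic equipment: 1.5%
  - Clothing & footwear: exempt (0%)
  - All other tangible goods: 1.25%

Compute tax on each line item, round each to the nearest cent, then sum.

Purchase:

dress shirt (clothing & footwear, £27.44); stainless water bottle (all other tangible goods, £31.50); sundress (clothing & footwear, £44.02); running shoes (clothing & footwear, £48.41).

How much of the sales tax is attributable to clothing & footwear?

Dress shirt £27.44: clothing & footwear → 3.25% + 0% local = 3.25% → £0.89
Sundress £44.02: clothing & footwear → 3.25% + 0% local = 3.25% → £1.43
Running shoes £48.41: clothing & footwear → 3.25% + 0% local = 3.25% → £1.57
Tax on clothing & footwear = £0.89 + £1.43 + £1.57 = £3.89

£3.89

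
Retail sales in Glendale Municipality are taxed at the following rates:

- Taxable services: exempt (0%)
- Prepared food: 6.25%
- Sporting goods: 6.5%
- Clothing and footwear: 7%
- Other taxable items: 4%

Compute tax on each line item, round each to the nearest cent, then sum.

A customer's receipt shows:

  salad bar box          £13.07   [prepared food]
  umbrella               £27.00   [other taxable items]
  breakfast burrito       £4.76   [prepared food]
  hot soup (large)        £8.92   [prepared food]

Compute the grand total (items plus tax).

Salad bar box £13.07: prepared food → 6.25% → £0.82
Umbrella £27.00: other taxable items → 4% → £1.08
Breakfast burrito £4.76: prepared food → 6.25% → £0.30
Hot soup (large) £8.92: prepared food → 6.25% → £0.56
Subtotal = £53.75; tax = £2.76; total due = £56.51

£56.51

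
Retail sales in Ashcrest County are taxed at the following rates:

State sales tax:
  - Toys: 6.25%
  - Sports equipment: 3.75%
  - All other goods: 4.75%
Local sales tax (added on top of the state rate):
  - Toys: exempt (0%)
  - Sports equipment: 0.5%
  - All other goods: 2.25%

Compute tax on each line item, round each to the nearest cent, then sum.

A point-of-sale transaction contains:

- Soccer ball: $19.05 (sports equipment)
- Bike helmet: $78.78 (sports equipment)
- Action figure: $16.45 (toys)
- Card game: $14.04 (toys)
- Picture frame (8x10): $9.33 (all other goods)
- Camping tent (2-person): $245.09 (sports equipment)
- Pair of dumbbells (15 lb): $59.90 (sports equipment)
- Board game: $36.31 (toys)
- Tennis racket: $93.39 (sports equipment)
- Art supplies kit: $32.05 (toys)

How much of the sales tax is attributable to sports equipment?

$21.10

Soccer ball $19.05: sports equipment → 3.75% + 0.5% local = 4.25% → $0.81
Bike helmet $78.78: sports equipment → 3.75% + 0.5% local = 4.25% → $3.35
Camping tent (2-person) $245.09: sports equipment → 3.75% + 0.5% local = 4.25% → $10.42
Pair of dumbbells (15 lb) $59.90: sports equipment → 3.75% + 0.5% local = 4.25% → $2.55
Tennis racket $93.39: sports equipment → 3.75% + 0.5% local = 4.25% → $3.97
Tax on sports equipment = $0.81 + $3.35 + $10.42 + $2.55 + $3.97 = $21.10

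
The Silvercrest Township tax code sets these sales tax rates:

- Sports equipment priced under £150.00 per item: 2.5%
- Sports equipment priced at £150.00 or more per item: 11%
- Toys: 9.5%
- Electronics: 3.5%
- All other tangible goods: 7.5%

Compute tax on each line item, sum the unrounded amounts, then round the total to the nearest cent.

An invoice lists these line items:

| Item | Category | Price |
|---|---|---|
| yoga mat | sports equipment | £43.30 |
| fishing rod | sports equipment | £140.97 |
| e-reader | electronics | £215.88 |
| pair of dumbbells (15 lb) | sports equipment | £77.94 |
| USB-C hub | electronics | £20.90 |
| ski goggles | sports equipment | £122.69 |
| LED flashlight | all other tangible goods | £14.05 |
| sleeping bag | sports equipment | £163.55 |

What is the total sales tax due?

£36.95

Yoga mat £43.30: sports equipment, under £150.00 → 2.5% → £1.0825
Fishing rod £140.97: sports equipment, under £150.00 → 2.5% → £3.52425
E-reader £215.88: electronics → 3.5% → £7.5558
Pair of dumbbells (15 lb) £77.94: sports equipment, under £150.00 → 2.5% → £1.9485
USB-C hub £20.90: electronics → 3.5% → £0.7315
Ski goggles £122.69: sports equipment, under £150.00 → 2.5% → £3.06725
LED flashlight £14.05: all other tangible goods → 7.5% → £1.05375
Sleeping bag £163.55: sports equipment, £150.00 or more → 11% → £17.9905
Unrounded tax sum = £36.95405 → £36.95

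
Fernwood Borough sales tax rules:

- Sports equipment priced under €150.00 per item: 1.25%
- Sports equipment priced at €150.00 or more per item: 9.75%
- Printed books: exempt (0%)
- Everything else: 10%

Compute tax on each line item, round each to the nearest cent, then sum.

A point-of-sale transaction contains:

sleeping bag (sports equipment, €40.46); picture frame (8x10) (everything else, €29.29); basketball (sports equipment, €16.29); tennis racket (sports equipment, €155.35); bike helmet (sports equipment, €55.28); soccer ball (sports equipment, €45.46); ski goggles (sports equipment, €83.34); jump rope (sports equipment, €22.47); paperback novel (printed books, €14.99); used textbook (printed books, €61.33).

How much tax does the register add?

€21.37

Sleeping bag €40.46: sports equipment, under €150.00 → 1.25% → €0.51
Picture frame (8x10) €29.29: everything else → 10% → €2.93
Basketball €16.29: sports equipment, under €150.00 → 1.25% → €0.20
Tennis racket €155.35: sports equipment, €150.00 or more → 9.75% → €15.15
Bike helmet €55.28: sports equipment, under €150.00 → 1.25% → €0.69
Soccer ball €45.46: sports equipment, under €150.00 → 1.25% → €0.57
Ski goggles €83.34: sports equipment, under €150.00 → 1.25% → €1.04
Jump rope €22.47: sports equipment, under €150.00 → 1.25% → €0.28
Paperback novel €14.99: printed books → 0% → €0.00
Used textbook €61.33: printed books → 0% → €0.00
Total tax = €0.51 + €2.93 + €0.20 + €15.15 + €0.69 + €0.57 + €1.04 + €0.28 = €21.37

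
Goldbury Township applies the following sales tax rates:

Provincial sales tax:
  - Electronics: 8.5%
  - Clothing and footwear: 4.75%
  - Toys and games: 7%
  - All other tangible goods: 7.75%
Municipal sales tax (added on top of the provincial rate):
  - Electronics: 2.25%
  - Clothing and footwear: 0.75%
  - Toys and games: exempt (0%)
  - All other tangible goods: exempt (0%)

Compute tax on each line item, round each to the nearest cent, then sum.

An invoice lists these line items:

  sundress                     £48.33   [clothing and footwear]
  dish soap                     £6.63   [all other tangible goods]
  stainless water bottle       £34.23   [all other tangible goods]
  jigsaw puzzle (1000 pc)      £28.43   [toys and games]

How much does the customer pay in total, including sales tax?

£125.43

Sundress £48.33: clothing and footwear → 4.75% + 0.75% municipal = 5.5% → £2.66
Dish soap £6.63: all other tangible goods → 7.75% + 0% municipal = 7.75% → £0.51
Stainless water bottle £34.23: all other tangible goods → 7.75% + 0% municipal = 7.75% → £2.65
Jigsaw puzzle (1000 pc) £28.43: toys and games → 7% + 0% municipal = 7% → £1.99
Subtotal = £117.62; tax = £7.81; total due = £125.43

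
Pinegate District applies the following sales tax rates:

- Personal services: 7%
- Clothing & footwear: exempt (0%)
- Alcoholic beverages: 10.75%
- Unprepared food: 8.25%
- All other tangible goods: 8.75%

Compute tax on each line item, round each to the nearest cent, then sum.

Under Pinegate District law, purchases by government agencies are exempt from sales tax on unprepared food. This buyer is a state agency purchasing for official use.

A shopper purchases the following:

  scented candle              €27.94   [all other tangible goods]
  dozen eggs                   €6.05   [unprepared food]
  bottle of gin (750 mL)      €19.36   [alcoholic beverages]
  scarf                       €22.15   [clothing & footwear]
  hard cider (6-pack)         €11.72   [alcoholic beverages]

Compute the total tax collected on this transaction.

€5.78

Scented candle €27.94: all other tangible goods → 8.75% → €2.44
Dozen eggs €6.05: unprepared food, buyer-exempt → 0% → €0.00
Bottle of gin (750 mL) €19.36: alcoholic beverages → 10.75% → €2.08
Scarf €22.15: clothing & footwear → 0% → €0.00
Hard cider (6-pack) €11.72: alcoholic beverages → 10.75% → €1.26
Total tax = €2.44 + €2.08 + €1.26 = €5.78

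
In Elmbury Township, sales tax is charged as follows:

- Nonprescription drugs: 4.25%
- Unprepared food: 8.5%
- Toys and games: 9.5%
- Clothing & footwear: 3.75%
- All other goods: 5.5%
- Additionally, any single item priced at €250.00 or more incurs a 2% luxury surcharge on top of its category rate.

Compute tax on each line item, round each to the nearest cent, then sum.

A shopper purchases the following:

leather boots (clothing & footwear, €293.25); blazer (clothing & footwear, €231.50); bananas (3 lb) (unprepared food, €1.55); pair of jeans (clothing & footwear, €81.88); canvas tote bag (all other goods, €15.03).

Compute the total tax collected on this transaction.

€29.57

Leather boots €293.25: clothing & footwear → 3.75% + 2% surcharge = 5.75% → €16.86
Blazer €231.50: clothing & footwear → 3.75% → €8.68
Bananas (3 lb) €1.55: unprepared food → 8.5% → €0.13
Pair of jeans €81.88: clothing & footwear → 3.75% → €3.07
Canvas tote bag €15.03: all other goods → 5.5% → €0.83
Total tax = €16.86 + €8.68 + €0.13 + €3.07 + €0.83 = €29.57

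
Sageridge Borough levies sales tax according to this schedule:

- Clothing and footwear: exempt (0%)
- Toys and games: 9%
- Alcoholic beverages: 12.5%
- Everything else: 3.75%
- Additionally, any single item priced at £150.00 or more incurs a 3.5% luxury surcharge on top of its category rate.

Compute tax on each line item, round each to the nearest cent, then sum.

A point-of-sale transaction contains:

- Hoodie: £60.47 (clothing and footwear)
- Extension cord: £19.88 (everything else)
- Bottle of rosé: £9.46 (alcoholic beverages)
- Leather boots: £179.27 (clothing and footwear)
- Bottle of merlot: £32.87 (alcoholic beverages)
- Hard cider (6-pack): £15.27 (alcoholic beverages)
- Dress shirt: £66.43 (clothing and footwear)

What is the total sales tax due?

Hoodie £60.47: clothing and footwear → 0% → £0.00
Extension cord £19.88: everything else → 3.75% → £0.75
Bottle of rosé £9.46: alcoholic beverages → 12.5% → £1.18
Leather boots £179.27: clothing and footwear → 0% + 3.5% surcharge = 3.5% → £6.27
Bottle of merlot £32.87: alcoholic beverages → 12.5% → £4.11
Hard cider (6-pack) £15.27: alcoholic beverages → 12.5% → £1.91
Dress shirt £66.43: clothing and footwear → 0% → £0.00
Total tax = £0.75 + £1.18 + £6.27 + £4.11 + £1.91 = £14.22

£14.22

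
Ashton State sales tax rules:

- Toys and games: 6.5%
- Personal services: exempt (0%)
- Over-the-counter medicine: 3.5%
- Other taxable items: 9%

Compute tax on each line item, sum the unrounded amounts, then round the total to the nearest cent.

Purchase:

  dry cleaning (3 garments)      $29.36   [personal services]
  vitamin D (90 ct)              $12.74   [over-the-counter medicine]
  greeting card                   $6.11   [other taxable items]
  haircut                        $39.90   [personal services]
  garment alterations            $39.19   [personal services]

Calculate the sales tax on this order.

Dry cleaning (3 garments) $29.36: personal services → 0% → $0.00
Vitamin D (90 ct) $12.74: over-the-counter medicine → 3.5% → $0.4459
Greeting card $6.11: other taxable items → 9% → $0.5499
Haircut $39.90: personal services → 0% → $0.00
Garment alterations $39.19: personal services → 0% → $0.00
Unrounded tax sum = $0.9958 → $1.00

$1.00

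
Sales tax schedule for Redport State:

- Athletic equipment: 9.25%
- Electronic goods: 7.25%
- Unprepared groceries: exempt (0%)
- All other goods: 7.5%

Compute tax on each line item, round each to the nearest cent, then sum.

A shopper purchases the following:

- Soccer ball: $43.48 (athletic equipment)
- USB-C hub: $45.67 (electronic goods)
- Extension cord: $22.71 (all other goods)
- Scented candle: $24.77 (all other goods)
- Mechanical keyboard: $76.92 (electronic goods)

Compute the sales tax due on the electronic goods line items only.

USB-C hub $45.67: electronic goods → 7.25% → $3.31
Mechanical keyboard $76.92: electronic goods → 7.25% → $5.58
Tax on electronic goods = $3.31 + $5.58 = $8.89

$8.89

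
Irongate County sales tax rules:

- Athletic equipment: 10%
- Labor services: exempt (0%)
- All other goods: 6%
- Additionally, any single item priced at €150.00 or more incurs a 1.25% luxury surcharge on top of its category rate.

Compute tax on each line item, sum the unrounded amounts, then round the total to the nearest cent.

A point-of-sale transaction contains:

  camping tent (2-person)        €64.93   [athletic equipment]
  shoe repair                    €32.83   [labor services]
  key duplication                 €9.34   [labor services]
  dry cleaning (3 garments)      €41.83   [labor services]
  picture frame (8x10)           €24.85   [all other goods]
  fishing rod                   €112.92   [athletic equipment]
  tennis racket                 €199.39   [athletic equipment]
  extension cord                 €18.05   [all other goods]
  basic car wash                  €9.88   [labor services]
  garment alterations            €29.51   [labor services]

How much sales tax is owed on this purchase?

€42.79

Camping tent (2-person) €64.93: athletic equipment → 10% → €6.493
Shoe repair €32.83: labor services → 0% → €0.00
Key duplication €9.34: labor services → 0% → €0.00
Dry cleaning (3 garments) €41.83: labor services → 0% → €0.00
Picture frame (8x10) €24.85: all other goods → 6% → €1.491
Fishing rod €112.92: athletic equipment → 10% → €11.292
Tennis racket €199.39: athletic equipment → 10% + 1.25% surcharge = 11.25% → €22.431375
Extension cord €18.05: all other goods → 6% → €1.083
Basic car wash €9.88: labor services → 0% → €0.00
Garment alterations €29.51: labor services → 0% → €0.00
Unrounded tax sum = €42.790375 → €42.79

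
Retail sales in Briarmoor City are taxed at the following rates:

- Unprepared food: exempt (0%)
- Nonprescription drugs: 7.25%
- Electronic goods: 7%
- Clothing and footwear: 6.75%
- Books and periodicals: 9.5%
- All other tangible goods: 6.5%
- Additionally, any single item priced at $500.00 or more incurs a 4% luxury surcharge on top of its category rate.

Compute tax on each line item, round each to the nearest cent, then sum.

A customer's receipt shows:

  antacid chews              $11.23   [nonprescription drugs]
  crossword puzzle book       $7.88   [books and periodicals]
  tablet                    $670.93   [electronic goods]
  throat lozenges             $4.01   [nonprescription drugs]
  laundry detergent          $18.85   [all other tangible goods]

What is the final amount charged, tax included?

Antacid chews $11.23: nonprescription drugs → 7.25% → $0.81
Crossword puzzle book $7.88: books and periodicals → 9.5% → $0.75
Tablet $670.93: electronic goods → 7% + 4% surcharge = 11% → $73.80
Throat lozenges $4.01: nonprescription drugs → 7.25% → $0.29
Laundry detergent $18.85: all other tangible goods → 6.5% → $1.23
Subtotal = $712.90; tax = $76.88; total due = $789.78

$789.78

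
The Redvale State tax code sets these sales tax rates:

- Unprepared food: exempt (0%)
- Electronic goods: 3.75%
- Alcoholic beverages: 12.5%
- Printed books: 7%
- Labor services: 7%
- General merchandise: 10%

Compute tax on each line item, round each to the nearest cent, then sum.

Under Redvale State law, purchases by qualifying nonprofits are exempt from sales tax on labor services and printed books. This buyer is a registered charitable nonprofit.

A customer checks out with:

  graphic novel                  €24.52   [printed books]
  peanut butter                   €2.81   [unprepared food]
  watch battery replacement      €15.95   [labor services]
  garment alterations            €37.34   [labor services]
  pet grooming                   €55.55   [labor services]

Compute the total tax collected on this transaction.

Graphic novel €24.52: printed books, buyer-exempt → 0% → €0.00
Peanut butter €2.81: unprepared food → 0% → €0.00
Watch battery replacement €15.95: labor services, buyer-exempt → 0% → €0.00
Garment alterations €37.34: labor services, buyer-exempt → 0% → €0.00
Pet grooming €55.55: labor services, buyer-exempt → 0% → €0.00
Total tax = €0.00

€0.00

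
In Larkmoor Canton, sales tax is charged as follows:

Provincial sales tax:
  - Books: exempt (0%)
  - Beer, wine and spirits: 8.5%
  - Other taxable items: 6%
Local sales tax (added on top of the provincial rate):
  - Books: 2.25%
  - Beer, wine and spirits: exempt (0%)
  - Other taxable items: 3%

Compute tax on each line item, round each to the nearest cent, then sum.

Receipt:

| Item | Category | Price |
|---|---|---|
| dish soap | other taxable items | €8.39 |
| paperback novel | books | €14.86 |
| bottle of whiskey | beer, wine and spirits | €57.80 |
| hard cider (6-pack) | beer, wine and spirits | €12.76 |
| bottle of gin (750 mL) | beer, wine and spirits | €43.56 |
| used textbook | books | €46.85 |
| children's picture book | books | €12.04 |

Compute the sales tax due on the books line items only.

€1.65

Paperback novel €14.86: books → 0% + 2.25% local = 2.25% → €0.33
Used textbook €46.85: books → 0% + 2.25% local = 2.25% → €1.05
Children's picture book €12.04: books → 0% + 2.25% local = 2.25% → €0.27
Tax on books = €0.33 + €1.05 + €0.27 = €1.65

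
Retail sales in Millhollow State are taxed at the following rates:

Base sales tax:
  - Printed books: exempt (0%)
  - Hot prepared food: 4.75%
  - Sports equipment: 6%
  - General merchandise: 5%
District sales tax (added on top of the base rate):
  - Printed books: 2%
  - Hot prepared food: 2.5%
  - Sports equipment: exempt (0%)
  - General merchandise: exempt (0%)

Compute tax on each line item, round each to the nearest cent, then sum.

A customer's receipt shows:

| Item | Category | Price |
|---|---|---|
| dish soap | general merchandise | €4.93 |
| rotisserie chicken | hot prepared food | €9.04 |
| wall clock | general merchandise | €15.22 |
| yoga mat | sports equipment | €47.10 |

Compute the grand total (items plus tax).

Dish soap €4.93: general merchandise → 5% + 0% district = 5% → €0.25
Rotisserie chicken €9.04: hot prepared food → 4.75% + 2.5% district = 7.25% → €0.66
Wall clock €15.22: general merchandise → 5% + 0% district = 5% → €0.76
Yoga mat €47.10: sports equipment → 6% + 0% district = 6% → €2.83
Subtotal = €76.29; tax = €4.50; total due = €80.79

€80.79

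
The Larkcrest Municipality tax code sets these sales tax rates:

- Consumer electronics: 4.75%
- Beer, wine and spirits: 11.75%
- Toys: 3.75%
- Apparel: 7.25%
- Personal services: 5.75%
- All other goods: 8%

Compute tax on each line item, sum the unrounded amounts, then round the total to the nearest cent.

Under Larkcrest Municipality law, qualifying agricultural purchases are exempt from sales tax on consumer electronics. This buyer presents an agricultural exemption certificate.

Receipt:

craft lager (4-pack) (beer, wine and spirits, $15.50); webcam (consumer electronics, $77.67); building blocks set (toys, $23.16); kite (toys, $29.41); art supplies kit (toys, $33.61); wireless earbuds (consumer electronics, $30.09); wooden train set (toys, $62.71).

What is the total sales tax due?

Craft lager (4-pack) $15.50: beer, wine and spirits → 11.75% → $1.82125
Webcam $77.67: consumer electronics, buyer-exempt → 0% → $0.00
Building blocks set $23.16: toys → 3.75% → $0.8685
Kite $29.41: toys → 3.75% → $1.102875
Art supplies kit $33.61: toys → 3.75% → $1.260375
Wireless earbuds $30.09: consumer electronics, buyer-exempt → 0% → $0.00
Wooden train set $62.71: toys → 3.75% → $2.351625
Unrounded tax sum = $7.404625 → $7.40

$7.40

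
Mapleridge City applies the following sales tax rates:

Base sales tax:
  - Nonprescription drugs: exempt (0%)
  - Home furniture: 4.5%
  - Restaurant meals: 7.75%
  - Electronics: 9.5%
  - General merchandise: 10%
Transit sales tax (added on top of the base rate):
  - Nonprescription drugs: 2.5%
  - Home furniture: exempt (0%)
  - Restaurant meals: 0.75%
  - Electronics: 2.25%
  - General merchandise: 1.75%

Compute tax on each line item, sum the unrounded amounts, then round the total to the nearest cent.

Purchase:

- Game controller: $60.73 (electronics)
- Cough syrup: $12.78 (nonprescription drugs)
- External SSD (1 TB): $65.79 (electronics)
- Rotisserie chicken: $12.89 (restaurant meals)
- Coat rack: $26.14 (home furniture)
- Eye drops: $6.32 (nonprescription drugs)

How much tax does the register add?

Game controller $60.73: electronics → 9.5% + 2.25% transit = 11.75% → $7.135775
Cough syrup $12.78: nonprescription drugs → 0% + 2.5% transit = 2.5% → $0.3195
External SSD (1 TB) $65.79: electronics → 9.5% + 2.25% transit = 11.75% → $7.730325
Rotisserie chicken $12.89: restaurant meals → 7.75% + 0.75% transit = 8.5% → $1.09565
Coat rack $26.14: home furniture → 4.5% + 0% transit = 4.5% → $1.1763
Eye drops $6.32: nonprescription drugs → 0% + 2.5% transit = 2.5% → $0.158
Unrounded tax sum = $17.61555 → $17.62

$17.62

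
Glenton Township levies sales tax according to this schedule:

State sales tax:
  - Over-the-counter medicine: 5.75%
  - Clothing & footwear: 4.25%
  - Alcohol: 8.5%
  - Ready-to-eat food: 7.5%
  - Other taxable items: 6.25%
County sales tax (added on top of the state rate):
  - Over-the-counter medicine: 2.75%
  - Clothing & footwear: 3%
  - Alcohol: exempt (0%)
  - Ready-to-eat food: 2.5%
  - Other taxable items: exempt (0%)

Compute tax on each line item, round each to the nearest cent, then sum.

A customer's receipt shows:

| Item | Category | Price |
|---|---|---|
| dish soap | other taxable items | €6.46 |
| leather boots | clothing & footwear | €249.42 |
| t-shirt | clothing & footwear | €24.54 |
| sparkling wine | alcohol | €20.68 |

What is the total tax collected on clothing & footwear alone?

€19.86

Leather boots €249.42: clothing & footwear → 4.25% + 3% county = 7.25% → €18.08
T-shirt €24.54: clothing & footwear → 4.25% + 3% county = 7.25% → €1.78
Tax on clothing & footwear = €18.08 + €1.78 = €19.86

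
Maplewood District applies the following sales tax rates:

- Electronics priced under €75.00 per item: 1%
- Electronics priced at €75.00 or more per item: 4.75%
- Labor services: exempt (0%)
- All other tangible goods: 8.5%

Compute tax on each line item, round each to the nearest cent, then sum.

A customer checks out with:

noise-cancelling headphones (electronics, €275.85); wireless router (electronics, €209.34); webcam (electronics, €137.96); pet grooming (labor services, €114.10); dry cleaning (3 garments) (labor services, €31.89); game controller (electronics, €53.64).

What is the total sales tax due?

Noise-cancelling headphones €275.85: electronics, €75.00 or more → 4.75% → €13.10
Wireless router €209.34: electronics, €75.00 or more → 4.75% → €9.94
Webcam €137.96: electronics, €75.00 or more → 4.75% → €6.55
Pet grooming €114.10: labor services → 0% → €0.00
Dry cleaning (3 garments) €31.89: labor services → 0% → €0.00
Game controller €53.64: electronics, under €75.00 → 1% → €0.54
Total tax = €13.10 + €9.94 + €6.55 + €0.54 = €30.13

€30.13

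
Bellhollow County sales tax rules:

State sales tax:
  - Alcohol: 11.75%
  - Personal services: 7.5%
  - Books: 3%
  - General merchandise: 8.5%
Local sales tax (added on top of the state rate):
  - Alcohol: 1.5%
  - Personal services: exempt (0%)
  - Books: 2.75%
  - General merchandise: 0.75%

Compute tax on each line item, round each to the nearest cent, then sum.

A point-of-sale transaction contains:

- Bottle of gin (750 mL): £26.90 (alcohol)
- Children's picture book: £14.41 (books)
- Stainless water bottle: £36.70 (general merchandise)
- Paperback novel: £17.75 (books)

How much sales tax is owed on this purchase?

£8.80

Bottle of gin (750 mL) £26.90: alcohol → 11.75% + 1.5% local = 13.25% → £3.56
Children's picture book £14.41: books → 3% + 2.75% local = 5.75% → £0.83
Stainless water bottle £36.70: general merchandise → 8.5% + 0.75% local = 9.25% → £3.39
Paperback novel £17.75: books → 3% + 2.75% local = 5.75% → £1.02
Total tax = £3.56 + £0.83 + £3.39 + £1.02 = £8.80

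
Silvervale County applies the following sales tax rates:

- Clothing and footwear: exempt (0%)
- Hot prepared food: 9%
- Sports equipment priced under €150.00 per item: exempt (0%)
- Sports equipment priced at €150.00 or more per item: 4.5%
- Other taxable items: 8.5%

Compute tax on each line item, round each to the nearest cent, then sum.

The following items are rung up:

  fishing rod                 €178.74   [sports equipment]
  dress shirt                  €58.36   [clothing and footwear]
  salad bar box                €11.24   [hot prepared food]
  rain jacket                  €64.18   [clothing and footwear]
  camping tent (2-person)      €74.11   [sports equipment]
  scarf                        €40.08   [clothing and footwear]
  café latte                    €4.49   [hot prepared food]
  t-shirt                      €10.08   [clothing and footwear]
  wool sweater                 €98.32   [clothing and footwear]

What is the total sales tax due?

Fishing rod €178.74: sports equipment, €150.00 or more → 4.5% → €8.04
Dress shirt €58.36: clothing and footwear → 0% → €0.00
Salad bar box €11.24: hot prepared food → 9% → €1.01
Rain jacket €64.18: clothing and footwear → 0% → €0.00
Camping tent (2-person) €74.11: sports equipment, under €150.00 → 0% → €0.00
Scarf €40.08: clothing and footwear → 0% → €0.00
Café latte €4.49: hot prepared food → 9% → €0.40
T-shirt €10.08: clothing and footwear → 0% → €0.00
Wool sweater €98.32: clothing and footwear → 0% → €0.00
Total tax = €8.04 + €1.01 + €0.40 = €9.45

€9.45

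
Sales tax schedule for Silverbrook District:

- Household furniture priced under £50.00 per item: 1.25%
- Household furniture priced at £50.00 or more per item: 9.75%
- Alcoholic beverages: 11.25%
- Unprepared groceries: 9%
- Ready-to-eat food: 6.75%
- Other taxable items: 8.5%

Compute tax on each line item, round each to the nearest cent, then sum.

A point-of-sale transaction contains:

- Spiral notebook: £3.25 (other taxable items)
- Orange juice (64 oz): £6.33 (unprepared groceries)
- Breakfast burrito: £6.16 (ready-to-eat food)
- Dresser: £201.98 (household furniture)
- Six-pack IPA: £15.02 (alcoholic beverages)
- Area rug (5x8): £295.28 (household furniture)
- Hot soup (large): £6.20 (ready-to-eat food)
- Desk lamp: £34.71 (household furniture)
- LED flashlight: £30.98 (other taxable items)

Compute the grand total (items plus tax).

£654.83

Spiral notebook £3.25: other taxable items → 8.5% → £0.28
Orange juice (64 oz) £6.33: unprepared groceries → 9% → £0.57
Breakfast burrito £6.16: ready-to-eat food → 6.75% → £0.42
Dresser £201.98: household furniture, £50.00 or more → 9.75% → £19.69
Six-pack IPA £15.02: alcoholic beverages → 11.25% → £1.69
Area rug (5x8) £295.28: household furniture, £50.00 or more → 9.75% → £28.79
Hot soup (large) £6.20: ready-to-eat food → 6.75% → £0.42
Desk lamp £34.71: household furniture, under £50.00 → 1.25% → £0.43
LED flashlight £30.98: other taxable items → 8.5% → £2.63
Subtotal = £599.91; tax = £54.92; total due = £654.83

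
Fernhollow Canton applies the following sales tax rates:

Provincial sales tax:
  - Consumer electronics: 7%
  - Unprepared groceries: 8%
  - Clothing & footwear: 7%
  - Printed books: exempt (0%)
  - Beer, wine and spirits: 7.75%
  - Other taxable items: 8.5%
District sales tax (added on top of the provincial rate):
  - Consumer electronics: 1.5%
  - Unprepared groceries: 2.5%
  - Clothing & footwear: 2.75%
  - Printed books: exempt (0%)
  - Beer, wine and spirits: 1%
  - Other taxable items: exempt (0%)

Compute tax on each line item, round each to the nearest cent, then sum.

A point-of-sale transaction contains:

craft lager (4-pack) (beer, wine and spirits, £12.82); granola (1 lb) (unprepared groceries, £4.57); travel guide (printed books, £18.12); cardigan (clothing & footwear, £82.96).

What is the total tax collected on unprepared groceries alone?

Granola (1 lb) £4.57: unprepared groceries → 8% + 2.5% district = 10.5% → £0.48
Tax on unprepared groceries = £0.48

£0.48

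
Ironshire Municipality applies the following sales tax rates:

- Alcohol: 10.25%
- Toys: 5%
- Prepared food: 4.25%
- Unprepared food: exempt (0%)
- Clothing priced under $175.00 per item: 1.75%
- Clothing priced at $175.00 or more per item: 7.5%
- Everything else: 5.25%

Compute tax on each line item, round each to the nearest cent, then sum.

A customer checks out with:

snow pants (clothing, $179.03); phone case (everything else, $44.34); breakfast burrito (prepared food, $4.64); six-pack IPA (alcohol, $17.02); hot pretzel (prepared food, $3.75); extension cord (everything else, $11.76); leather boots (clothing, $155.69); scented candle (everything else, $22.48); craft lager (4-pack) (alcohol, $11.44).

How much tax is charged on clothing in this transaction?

Snow pants $179.03: clothing, $175.00 or more → 7.5% → $13.43
Leather boots $155.69: clothing, under $175.00 → 1.75% → $2.72
Tax on clothing = $13.43 + $2.72 = $16.15

$16.15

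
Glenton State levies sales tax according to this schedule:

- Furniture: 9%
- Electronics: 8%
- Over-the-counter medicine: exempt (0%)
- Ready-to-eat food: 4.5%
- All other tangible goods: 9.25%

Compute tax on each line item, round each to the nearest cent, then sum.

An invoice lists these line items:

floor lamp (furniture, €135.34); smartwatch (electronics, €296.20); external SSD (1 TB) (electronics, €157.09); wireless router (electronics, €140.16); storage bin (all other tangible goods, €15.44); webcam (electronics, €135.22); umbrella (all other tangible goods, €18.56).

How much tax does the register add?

€73.63

Floor lamp €135.34: furniture → 9% → €12.18
Smartwatch €296.20: electronics → 8% → €23.70
External SSD (1 TB) €157.09: electronics → 8% → €12.57
Wireless router €140.16: electronics → 8% → €11.21
Storage bin €15.44: all other tangible goods → 9.25% → €1.43
Webcam €135.22: electronics → 8% → €10.82
Umbrella €18.56: all other tangible goods → 9.25% → €1.72
Total tax = €12.18 + €23.70 + €12.57 + €11.21 + €1.43 + €10.82 + €1.72 = €73.63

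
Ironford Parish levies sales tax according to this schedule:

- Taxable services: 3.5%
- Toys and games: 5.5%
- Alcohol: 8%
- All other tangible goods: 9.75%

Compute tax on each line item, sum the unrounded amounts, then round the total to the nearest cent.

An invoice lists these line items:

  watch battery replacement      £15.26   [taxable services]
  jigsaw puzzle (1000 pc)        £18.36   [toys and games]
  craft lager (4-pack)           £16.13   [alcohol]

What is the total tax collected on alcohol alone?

£1.29

Craft lager (4-pack) £16.13: alcohol → 8% → £1.2904
Tax on alcohol: unrounded sum = £1.2904 → £1.29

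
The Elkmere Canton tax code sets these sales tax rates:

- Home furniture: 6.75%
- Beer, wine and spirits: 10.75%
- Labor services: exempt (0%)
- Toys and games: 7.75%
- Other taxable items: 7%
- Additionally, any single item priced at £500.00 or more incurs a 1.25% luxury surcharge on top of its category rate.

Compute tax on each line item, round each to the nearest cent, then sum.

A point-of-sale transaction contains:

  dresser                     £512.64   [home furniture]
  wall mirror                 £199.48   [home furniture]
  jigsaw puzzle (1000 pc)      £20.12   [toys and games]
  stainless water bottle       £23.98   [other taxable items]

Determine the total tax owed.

£57.71

Dresser £512.64: home furniture → 6.75% + 1.25% surcharge = 8% → £41.01
Wall mirror £199.48: home furniture → 6.75% → £13.46
Jigsaw puzzle (1000 pc) £20.12: toys and games → 7.75% → £1.56
Stainless water bottle £23.98: other taxable items → 7% → £1.68
Total tax = £41.01 + £13.46 + £1.56 + £1.68 = £57.71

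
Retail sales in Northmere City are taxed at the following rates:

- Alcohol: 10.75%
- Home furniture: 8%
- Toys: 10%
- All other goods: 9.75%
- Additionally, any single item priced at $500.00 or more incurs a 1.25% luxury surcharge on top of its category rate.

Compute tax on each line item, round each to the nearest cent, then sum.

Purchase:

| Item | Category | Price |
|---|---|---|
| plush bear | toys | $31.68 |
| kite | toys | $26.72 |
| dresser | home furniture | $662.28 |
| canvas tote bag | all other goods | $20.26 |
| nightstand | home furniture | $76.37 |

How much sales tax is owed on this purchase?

Plush bear $31.68: toys → 10% → $3.17
Kite $26.72: toys → 10% → $2.67
Dresser $662.28: home furniture → 8% + 1.25% surcharge = 9.25% → $61.26
Canvas tote bag $20.26: all other goods → 9.75% → $1.98
Nightstand $76.37: home furniture → 8% → $6.11
Total tax = $3.17 + $2.67 + $61.26 + $1.98 + $6.11 = $75.19

$75.19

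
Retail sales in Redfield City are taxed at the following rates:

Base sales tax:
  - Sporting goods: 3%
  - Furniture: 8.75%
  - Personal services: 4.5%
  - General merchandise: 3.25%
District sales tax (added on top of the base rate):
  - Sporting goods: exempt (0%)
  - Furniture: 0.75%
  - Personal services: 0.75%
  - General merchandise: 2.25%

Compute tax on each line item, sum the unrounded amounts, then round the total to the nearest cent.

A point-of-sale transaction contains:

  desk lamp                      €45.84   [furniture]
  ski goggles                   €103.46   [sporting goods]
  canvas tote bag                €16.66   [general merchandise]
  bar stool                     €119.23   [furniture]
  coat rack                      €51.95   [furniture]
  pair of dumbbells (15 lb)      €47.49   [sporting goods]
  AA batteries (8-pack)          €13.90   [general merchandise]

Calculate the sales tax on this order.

€26.83

Desk lamp €45.84: furniture → 8.75% + 0.75% district = 9.5% → €4.3548
Ski goggles €103.46: sporting goods → 3% + 0% district = 3% → €3.1038
Canvas tote bag €16.66: general merchandise → 3.25% + 2.25% district = 5.5% → €0.9163
Bar stool €119.23: furniture → 8.75% + 0.75% district = 9.5% → €11.32685
Coat rack €51.95: furniture → 8.75% + 0.75% district = 9.5% → €4.93525
Pair of dumbbells (15 lb) €47.49: sporting goods → 3% + 0% district = 3% → €1.4247
AA batteries (8-pack) €13.90: general merchandise → 3.25% + 2.25% district = 5.5% → €0.7645
Unrounded tax sum = €26.8262 → €26.83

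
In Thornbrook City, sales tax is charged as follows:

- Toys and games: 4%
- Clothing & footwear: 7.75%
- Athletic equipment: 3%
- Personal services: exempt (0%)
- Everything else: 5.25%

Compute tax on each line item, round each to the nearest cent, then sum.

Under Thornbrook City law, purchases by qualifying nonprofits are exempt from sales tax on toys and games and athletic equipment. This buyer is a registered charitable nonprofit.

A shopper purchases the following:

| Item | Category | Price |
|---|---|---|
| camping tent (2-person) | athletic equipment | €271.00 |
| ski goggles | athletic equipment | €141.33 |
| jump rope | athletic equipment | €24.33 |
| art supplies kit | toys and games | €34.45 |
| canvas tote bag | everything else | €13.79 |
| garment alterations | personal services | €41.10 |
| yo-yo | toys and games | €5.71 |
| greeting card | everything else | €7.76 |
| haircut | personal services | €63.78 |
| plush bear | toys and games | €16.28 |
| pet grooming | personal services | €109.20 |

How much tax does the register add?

€1.13

Camping tent (2-person) €271.00: athletic equipment, buyer-exempt → 0% → €0.00
Ski goggles €141.33: athletic equipment, buyer-exempt → 0% → €0.00
Jump rope €24.33: athletic equipment, buyer-exempt → 0% → €0.00
Art supplies kit €34.45: toys and games, buyer-exempt → 0% → €0.00
Canvas tote bag €13.79: everything else → 5.25% → €0.72
Garment alterations €41.10: personal services → 0% → €0.00
Yo-yo €5.71: toys and games, buyer-exempt → 0% → €0.00
Greeting card €7.76: everything else → 5.25% → €0.41
Haircut €63.78: personal services → 0% → €0.00
Plush bear €16.28: toys and games, buyer-exempt → 0% → €0.00
Pet grooming €109.20: personal services → 0% → €0.00
Total tax = €0.72 + €0.41 = €1.13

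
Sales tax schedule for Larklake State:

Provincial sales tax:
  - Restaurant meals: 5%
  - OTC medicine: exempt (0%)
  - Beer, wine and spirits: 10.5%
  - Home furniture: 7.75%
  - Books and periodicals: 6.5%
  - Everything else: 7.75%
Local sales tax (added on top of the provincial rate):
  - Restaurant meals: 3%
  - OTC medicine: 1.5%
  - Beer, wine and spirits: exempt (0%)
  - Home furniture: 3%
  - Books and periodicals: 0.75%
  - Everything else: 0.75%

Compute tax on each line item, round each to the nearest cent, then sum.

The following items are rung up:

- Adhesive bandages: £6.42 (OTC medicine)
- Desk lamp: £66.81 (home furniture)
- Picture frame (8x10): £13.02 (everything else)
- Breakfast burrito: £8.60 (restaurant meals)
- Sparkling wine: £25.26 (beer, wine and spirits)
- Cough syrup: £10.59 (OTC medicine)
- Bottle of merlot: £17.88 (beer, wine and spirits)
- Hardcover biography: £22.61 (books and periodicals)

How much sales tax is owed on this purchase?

£15.41

Adhesive bandages £6.42: OTC medicine → 0% + 1.5% local = 1.5% → £0.10
Desk lamp £66.81: home furniture → 7.75% + 3% local = 10.75% → £7.18
Picture frame (8x10) £13.02: everything else → 7.75% + 0.75% local = 8.5% → £1.11
Breakfast burrito £8.60: restaurant meals → 5% + 3% local = 8% → £0.69
Sparkling wine £25.26: beer, wine and spirits → 10.5% + 0% local = 10.5% → £2.65
Cough syrup £10.59: OTC medicine → 0% + 1.5% local = 1.5% → £0.16
Bottle of merlot £17.88: beer, wine and spirits → 10.5% + 0% local = 10.5% → £1.88
Hardcover biography £22.61: books and periodicals → 6.5% + 0.75% local = 7.25% → £1.64
Total tax = £0.10 + £7.18 + £1.11 + £0.69 + £2.65 + £0.16 + £1.88 + £1.64 = £15.41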